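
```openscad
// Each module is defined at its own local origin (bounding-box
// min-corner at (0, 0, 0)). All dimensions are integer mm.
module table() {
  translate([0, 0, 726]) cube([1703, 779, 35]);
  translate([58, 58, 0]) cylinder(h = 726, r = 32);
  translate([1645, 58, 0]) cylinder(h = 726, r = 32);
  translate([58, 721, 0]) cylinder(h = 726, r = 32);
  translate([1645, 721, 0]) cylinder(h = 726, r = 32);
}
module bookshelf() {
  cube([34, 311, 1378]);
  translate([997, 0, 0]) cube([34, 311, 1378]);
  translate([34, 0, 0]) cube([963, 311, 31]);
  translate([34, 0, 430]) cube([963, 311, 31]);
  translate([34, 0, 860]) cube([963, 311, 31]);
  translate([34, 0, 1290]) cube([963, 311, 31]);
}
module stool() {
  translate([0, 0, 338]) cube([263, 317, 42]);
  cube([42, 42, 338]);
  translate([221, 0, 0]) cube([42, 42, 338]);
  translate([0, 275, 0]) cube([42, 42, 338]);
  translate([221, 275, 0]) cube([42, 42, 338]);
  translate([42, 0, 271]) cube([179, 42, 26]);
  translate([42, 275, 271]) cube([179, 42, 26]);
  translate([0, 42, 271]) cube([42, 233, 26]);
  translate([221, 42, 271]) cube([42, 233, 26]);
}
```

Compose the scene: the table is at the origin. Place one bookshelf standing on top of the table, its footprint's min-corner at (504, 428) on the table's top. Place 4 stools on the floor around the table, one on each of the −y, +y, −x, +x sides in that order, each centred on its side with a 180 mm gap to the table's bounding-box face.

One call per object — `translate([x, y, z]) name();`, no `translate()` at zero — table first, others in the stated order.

table();
translate([504, 428, 761]) bookshelf();
translate([720, -497, 0]) stool();
translate([720, 959, 0]) stool();
translate([-443, 231, 0]) stool();
translate([1883, 231, 0]) stool();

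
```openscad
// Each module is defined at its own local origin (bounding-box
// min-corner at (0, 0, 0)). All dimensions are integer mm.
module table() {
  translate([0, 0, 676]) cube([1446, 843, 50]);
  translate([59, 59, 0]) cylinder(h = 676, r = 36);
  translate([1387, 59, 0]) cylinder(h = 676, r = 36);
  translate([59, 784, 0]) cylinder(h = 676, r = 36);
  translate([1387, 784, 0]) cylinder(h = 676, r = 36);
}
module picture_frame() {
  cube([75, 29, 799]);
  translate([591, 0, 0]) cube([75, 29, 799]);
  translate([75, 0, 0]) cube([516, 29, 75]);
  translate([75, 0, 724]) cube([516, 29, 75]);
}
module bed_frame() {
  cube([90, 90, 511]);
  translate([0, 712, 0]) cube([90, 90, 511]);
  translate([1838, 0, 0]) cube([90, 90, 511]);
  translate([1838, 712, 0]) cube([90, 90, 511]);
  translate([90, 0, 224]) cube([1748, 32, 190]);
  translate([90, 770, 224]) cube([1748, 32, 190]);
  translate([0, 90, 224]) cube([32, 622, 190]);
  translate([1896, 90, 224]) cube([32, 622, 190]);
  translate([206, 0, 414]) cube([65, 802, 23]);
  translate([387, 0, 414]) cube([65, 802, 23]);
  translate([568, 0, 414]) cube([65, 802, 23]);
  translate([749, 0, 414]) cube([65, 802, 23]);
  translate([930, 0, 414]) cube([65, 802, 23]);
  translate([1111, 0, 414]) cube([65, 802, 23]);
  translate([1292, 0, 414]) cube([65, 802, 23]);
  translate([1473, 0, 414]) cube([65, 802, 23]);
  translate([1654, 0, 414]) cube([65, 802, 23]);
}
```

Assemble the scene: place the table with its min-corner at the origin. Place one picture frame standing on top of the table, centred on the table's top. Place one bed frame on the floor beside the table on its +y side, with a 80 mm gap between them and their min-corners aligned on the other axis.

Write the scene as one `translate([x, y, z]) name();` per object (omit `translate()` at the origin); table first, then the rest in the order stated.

table();
translate([390, 407, 726]) picture_frame();
translate([0, 923, 0]) bed_frame();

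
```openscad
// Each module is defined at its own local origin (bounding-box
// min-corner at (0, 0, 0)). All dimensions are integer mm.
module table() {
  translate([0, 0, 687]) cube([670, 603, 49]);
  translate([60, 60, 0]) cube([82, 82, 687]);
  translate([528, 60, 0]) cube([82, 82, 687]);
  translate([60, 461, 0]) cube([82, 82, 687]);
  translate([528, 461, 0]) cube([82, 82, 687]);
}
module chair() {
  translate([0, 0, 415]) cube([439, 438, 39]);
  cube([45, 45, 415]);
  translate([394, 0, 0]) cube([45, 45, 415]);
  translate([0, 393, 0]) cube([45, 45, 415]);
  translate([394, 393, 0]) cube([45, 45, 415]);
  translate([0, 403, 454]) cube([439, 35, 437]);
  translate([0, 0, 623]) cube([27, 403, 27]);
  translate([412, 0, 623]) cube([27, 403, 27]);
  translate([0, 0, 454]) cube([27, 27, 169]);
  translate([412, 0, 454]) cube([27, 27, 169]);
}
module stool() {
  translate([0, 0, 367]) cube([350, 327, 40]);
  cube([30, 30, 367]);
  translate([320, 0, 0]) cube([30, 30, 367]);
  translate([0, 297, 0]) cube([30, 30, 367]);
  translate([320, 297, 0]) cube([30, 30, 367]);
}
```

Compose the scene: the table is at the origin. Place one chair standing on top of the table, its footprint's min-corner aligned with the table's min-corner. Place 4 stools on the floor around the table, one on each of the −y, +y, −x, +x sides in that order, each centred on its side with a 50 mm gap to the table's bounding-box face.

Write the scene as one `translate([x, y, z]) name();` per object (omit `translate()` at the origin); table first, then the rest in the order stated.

table();
translate([0, 0, 736]) chair();
translate([160, -377, 0]) stool();
translate([160, 653, 0]) stool();
translate([-400, 138, 0]) stool();
translate([720, 138, 0]) stool();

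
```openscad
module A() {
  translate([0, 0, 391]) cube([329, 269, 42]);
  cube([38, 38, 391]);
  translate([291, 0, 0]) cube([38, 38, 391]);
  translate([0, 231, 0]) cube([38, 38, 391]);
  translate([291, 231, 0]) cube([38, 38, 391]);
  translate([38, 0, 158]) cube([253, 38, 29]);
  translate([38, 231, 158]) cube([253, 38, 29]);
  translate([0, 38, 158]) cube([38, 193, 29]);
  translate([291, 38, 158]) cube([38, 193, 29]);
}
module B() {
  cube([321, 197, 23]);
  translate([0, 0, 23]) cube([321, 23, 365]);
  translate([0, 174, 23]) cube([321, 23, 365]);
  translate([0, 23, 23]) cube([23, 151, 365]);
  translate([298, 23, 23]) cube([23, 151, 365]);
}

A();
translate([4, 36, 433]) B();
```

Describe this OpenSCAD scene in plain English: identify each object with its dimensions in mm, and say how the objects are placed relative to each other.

A is a four-legged stool. The seat is 329×269 mm, 42 mm thick, top at z = 433 mm. It stands on four square legs, each 38×38 mm in cross-section, from z = 0 to the seat underside, each flush with a corner of the seat. Four stretchers, 38 mm wide and 29 mm tall, connect adjacent legs with their undersides at z = 158 mm, each running between the inner faces of the legs it joins and aligned with the legs' outer faces on the other axis.

B is an open-topped rectangular box: outside dimensions 321×197×388 mm, with a uniform wall and base thickness of 23 mm. The base is a full 321×197 slab on the floor; four walls sit on top of the base. The front and back walls (the −y and +y sides) span the full width; the two side walls fit between them.

The open box is on top of the stool, centred.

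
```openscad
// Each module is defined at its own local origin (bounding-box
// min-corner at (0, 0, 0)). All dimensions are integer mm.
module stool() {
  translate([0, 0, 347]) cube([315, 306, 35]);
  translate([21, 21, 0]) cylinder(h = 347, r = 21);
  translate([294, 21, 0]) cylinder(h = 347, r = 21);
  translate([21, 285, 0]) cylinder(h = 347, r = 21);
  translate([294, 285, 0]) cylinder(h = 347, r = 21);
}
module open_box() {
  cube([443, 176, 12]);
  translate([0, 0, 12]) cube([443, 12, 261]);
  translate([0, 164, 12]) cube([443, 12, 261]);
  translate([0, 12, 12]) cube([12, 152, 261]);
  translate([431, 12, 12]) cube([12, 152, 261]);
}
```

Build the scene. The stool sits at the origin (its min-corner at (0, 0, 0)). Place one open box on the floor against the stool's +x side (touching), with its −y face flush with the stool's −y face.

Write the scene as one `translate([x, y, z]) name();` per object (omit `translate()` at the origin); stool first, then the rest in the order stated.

stool();
translate([315, 0, 0]) open_box();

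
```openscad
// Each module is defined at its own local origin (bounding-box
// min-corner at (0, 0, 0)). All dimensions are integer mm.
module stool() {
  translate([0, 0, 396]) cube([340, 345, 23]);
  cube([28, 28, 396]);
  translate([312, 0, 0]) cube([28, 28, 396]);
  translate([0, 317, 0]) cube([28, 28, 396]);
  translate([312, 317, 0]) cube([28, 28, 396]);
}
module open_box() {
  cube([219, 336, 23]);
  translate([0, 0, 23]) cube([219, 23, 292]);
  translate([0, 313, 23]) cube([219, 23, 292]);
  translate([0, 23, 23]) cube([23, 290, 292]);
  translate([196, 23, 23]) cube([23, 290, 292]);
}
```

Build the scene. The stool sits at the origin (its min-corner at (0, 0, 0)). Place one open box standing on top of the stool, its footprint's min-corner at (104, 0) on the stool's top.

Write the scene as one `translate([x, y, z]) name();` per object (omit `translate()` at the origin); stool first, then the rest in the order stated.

stool();
translate([104, 0, 419]) open_box();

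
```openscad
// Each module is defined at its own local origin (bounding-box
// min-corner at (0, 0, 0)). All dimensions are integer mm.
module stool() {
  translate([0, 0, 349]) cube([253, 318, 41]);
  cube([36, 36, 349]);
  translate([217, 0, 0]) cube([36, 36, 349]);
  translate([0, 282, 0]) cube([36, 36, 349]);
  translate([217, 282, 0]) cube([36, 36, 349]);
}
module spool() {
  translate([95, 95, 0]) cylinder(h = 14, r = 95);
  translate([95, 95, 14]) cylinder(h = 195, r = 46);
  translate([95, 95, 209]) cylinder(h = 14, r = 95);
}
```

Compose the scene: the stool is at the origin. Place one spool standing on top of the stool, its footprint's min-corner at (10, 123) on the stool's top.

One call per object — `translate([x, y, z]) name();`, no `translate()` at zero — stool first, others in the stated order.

stool();
translate([10, 123, 390]) spool();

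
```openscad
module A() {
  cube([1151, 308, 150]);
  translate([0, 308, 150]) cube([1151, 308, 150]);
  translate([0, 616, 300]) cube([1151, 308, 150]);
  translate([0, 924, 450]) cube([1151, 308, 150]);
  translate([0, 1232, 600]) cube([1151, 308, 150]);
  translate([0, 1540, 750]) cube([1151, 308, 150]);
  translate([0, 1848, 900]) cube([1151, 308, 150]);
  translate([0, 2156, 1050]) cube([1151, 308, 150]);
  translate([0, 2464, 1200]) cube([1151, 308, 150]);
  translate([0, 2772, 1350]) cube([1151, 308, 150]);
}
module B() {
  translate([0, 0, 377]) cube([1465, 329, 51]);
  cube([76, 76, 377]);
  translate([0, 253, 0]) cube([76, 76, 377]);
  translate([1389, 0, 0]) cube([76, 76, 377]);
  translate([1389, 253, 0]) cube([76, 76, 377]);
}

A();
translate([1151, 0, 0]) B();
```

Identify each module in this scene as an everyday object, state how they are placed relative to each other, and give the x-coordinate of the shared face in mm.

A is a staircase. B is a bench. The bench is against the staircase's +x side, with their −y faces flush. The x-coordinate of the shared face is 1151 mm.

The staircase's +x face and the bench's −x face are both at x = 1151 mm.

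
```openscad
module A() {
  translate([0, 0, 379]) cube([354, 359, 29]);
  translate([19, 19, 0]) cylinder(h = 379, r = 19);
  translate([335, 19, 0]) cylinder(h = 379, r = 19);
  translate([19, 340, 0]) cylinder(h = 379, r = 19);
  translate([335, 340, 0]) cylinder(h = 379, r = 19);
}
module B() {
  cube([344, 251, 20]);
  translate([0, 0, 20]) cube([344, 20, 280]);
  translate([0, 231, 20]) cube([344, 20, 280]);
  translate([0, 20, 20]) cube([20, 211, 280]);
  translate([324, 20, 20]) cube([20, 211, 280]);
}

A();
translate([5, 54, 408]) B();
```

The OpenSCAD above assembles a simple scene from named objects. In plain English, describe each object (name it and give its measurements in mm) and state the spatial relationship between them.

A is a four-legged stool. The seat is a 354×359×29 mm slab whose top surface is at z = 408 mm; four round legs, each 38 mm in diameter, run from the floor (z = 0) to the underside of the seat, each leg's axis is inset half a diameter from the nearest pair of seat edges (so the leg's bounding box is flush with the corner).

B is an open storage box with external size 344×251×300 mm and wall thickness 20 mm (the base is also 20 mm thick). The base covers the whole footprint; the four walls stand on the base, with the y-facing walls full-width and the x-facing walls fitting between their inner faces.

The open box is on top of the stool, centred.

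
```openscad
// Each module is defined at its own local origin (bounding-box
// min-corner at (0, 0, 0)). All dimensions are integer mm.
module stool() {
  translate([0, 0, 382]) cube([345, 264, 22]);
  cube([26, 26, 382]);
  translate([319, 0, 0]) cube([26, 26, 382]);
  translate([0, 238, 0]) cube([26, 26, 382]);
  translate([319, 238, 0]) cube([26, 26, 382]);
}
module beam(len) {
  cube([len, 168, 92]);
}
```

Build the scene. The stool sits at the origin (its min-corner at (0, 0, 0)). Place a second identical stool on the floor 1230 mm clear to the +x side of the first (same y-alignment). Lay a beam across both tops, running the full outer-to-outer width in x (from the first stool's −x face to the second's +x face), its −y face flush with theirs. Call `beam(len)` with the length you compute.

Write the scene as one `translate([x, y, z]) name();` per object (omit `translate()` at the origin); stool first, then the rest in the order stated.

stool();
translate([1575, 0, 0]) stool();
translate([0, 0, 404]) beam(1920);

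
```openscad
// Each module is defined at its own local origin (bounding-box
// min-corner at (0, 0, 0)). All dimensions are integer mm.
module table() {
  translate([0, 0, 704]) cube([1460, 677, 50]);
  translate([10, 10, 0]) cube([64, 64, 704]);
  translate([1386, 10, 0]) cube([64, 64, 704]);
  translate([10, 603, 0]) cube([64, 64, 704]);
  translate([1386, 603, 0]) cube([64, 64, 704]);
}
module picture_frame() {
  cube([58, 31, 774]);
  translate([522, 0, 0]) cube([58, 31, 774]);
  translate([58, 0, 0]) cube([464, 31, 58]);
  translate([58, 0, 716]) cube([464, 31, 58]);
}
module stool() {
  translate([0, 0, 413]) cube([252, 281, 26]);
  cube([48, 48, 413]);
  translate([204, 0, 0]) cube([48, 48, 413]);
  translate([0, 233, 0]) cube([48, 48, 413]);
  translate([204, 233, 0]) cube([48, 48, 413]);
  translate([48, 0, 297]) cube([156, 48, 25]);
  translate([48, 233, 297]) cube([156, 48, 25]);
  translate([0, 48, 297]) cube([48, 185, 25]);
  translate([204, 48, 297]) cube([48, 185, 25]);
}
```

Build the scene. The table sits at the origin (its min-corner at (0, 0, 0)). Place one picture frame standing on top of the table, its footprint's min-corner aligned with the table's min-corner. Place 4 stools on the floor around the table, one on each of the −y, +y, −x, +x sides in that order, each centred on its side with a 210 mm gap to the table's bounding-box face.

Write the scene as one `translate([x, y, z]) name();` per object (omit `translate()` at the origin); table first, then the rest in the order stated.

table();
translate([0, 0, 754]) picture_frame();
translate([604, -491, 0]) stool();
translate([604, 887, 0]) stool();
translate([-462, 198, 0]) stool();
translate([1670, 198, 0]) stool();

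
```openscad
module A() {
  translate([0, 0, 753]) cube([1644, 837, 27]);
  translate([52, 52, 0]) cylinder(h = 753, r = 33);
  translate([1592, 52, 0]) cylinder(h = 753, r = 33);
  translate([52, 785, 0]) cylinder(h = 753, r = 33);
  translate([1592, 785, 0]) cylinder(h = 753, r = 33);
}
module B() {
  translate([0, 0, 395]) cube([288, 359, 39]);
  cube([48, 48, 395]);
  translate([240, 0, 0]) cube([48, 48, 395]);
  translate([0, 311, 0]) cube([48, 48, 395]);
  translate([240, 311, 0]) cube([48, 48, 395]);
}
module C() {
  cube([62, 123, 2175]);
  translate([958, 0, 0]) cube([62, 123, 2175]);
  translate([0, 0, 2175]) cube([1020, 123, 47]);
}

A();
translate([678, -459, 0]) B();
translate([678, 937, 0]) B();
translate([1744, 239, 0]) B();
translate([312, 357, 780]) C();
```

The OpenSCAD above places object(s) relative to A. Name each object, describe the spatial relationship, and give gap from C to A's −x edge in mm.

A is a table. B is a stool. C is a door frame. Three stools sit around the table at the −y, +y, +x sides. The door frame is on top of the table, centred. The gap from the door frame to the table's −x edge is 312 mm.

The door frame's min-x is at 312; the table's min-x is 0; gap = 312 mm.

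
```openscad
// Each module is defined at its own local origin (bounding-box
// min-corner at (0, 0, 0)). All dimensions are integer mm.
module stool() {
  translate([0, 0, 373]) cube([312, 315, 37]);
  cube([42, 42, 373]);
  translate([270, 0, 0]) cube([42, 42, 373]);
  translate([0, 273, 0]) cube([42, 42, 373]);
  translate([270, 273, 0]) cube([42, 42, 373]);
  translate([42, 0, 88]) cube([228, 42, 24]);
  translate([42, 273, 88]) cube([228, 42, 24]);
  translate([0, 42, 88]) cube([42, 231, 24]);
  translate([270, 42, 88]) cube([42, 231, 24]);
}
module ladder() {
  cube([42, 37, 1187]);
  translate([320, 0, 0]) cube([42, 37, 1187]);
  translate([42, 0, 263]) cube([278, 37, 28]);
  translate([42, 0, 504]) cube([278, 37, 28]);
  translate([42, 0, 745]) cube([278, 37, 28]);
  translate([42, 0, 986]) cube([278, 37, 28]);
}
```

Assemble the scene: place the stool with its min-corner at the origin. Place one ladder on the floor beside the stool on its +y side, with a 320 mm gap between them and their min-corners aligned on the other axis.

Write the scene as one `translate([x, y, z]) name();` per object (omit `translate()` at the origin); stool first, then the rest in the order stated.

stool();
translate([0, 635, 0]) ladder();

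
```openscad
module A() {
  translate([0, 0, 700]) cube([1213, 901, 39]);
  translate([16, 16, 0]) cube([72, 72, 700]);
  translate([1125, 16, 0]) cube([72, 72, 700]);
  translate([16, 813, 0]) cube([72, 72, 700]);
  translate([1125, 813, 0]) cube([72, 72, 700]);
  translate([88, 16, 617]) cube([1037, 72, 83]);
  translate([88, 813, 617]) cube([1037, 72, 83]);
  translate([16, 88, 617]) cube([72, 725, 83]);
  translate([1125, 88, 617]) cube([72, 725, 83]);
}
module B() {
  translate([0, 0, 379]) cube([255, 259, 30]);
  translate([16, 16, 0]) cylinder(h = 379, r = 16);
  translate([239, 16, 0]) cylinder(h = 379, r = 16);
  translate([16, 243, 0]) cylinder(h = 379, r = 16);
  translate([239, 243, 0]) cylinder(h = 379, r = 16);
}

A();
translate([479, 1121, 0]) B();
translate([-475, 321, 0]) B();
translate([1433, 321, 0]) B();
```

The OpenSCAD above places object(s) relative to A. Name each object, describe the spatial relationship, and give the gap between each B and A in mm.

A is a table. B is a stool. Three stools sit around the table at the +y, −x, +x sides. The gap between each stool and the table is 220 mm.

Each stool's nearest face is 220 mm from the table's bounding box.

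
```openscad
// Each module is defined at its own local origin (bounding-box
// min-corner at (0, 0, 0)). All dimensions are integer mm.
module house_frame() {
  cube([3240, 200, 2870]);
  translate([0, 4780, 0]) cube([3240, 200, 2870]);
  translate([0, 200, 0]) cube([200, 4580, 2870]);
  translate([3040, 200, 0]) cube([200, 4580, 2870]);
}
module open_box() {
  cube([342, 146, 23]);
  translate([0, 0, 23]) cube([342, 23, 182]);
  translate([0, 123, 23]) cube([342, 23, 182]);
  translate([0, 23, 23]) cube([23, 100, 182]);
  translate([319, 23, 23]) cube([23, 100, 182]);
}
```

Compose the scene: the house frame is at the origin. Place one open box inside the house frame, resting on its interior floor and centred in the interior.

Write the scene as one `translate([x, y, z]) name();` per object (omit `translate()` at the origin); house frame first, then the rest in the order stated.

house_frame();
translate([1449, 2417, 0]) open_box();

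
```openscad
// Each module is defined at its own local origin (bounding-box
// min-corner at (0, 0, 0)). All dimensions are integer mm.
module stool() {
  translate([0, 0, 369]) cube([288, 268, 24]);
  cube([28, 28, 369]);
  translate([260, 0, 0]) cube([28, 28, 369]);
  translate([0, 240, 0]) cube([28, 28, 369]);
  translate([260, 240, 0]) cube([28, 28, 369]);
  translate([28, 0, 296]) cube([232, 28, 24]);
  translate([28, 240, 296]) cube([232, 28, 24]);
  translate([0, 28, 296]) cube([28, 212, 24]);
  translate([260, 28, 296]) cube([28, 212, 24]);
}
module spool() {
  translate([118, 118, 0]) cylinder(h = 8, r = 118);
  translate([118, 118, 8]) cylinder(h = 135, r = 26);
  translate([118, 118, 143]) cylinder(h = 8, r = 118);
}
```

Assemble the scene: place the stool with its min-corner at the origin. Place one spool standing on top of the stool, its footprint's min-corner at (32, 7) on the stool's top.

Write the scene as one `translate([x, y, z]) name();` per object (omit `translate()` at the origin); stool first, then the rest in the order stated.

stool();
translate([32, 7, 393]) spool();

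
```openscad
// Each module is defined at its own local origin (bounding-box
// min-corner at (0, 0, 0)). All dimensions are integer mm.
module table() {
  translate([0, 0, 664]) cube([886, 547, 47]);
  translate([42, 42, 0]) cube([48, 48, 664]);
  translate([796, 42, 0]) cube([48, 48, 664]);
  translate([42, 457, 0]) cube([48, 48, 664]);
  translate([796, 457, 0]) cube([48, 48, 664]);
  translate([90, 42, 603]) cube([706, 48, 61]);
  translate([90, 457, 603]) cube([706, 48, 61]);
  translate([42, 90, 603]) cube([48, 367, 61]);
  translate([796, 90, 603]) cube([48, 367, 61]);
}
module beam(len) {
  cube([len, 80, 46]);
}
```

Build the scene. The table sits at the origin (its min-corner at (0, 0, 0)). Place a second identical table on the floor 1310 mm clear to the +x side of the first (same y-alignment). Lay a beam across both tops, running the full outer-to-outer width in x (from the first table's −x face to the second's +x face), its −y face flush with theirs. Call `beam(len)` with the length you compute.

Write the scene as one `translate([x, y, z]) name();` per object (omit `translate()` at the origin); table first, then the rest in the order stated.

table();
translate([2196, 0, 0]) table();
translate([0, 0, 711]) beam(3082);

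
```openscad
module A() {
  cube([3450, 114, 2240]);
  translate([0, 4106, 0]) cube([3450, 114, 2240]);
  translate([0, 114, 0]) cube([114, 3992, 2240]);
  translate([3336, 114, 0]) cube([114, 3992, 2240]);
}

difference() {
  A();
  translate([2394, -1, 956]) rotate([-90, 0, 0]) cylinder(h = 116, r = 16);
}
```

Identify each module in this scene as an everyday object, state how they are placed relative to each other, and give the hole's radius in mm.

The subtracted cylinder has r = 16 mm.

A is a house frame. The house frame has a circular hole through its front wall. The hole's radius is 16 mm.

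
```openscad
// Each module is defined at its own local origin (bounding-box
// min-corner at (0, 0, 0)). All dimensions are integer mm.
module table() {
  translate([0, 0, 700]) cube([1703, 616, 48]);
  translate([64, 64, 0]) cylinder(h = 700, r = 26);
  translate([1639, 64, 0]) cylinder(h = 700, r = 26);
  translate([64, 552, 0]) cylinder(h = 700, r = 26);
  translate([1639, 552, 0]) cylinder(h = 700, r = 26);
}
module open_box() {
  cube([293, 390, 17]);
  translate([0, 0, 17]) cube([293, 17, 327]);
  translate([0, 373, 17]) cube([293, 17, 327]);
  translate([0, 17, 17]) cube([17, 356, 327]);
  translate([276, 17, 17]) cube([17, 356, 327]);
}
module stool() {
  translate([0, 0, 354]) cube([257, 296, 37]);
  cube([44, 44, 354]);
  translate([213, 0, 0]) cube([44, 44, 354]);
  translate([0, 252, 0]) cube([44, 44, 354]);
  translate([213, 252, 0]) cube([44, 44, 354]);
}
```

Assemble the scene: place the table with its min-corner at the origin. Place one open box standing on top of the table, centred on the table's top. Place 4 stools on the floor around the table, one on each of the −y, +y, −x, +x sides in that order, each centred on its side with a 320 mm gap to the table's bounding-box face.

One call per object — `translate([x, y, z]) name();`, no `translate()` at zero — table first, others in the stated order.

table();
translate([705, 113, 748]) open_box();
translate([723, -616, 0]) stool();
translate([723, 936, 0]) stool();
translate([-577, 160, 0]) stool();
translate([2023, 160, 0]) stool();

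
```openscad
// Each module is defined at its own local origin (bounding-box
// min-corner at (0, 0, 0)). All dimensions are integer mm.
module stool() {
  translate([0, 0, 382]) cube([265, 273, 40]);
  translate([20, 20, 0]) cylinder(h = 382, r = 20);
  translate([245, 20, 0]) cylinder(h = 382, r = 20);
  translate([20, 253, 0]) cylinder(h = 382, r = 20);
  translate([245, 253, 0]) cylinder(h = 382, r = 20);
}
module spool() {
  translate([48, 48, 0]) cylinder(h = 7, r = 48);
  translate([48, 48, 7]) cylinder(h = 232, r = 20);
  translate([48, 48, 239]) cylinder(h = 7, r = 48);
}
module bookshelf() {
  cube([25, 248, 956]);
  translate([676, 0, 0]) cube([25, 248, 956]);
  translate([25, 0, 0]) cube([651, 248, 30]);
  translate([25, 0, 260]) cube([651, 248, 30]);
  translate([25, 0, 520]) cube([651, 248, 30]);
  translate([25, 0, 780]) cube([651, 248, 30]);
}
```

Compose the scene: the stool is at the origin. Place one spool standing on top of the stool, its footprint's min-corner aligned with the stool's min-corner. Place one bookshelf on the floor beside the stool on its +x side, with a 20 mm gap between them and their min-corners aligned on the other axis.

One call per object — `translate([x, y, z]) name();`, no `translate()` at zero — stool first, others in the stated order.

stool();
translate([0, 0, 422]) spool();
translate([285, 0, 0]) bookshelf();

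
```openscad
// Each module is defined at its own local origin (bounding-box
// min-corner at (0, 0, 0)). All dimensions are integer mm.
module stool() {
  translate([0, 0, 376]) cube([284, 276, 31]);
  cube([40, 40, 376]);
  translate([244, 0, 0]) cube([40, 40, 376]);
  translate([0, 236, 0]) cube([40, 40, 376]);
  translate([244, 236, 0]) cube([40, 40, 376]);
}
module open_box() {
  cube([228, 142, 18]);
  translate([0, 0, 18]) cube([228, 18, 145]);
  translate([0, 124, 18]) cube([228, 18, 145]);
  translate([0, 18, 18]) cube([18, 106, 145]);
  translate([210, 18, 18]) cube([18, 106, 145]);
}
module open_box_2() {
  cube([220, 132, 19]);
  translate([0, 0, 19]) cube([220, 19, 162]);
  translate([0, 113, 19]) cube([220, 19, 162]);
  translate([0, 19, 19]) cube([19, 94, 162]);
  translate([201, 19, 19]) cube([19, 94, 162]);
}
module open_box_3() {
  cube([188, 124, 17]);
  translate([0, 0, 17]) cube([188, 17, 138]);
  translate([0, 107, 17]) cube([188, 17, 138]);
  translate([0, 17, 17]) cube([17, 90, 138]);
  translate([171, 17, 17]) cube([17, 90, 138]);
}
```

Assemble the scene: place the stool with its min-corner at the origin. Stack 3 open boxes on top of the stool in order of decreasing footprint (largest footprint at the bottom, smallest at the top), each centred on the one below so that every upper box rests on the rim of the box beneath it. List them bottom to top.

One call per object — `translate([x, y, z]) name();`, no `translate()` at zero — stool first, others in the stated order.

stool();
translate([28, 67, 407]) open_box();
translate([32, 72, 570]) open_box_2();
translate([48, 76, 751]) open_box_3();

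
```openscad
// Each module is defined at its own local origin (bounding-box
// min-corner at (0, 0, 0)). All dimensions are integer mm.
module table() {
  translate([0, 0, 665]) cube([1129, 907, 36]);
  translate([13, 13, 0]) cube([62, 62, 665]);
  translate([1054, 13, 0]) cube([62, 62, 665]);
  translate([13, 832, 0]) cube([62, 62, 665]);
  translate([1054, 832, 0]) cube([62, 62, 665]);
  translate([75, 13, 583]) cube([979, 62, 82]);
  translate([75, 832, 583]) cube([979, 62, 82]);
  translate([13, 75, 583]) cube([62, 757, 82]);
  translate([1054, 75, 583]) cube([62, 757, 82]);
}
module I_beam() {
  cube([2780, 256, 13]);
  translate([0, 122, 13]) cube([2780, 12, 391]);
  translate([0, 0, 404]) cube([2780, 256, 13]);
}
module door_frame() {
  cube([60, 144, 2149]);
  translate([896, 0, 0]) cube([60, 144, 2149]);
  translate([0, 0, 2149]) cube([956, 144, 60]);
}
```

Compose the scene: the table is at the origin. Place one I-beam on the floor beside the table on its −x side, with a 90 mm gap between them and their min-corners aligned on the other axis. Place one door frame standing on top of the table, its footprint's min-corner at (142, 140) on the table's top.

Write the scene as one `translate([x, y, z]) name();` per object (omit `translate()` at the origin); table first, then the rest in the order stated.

table();
translate([-2870, 0, 0]) I_beam();
translate([142, 140, 701]) door_frame();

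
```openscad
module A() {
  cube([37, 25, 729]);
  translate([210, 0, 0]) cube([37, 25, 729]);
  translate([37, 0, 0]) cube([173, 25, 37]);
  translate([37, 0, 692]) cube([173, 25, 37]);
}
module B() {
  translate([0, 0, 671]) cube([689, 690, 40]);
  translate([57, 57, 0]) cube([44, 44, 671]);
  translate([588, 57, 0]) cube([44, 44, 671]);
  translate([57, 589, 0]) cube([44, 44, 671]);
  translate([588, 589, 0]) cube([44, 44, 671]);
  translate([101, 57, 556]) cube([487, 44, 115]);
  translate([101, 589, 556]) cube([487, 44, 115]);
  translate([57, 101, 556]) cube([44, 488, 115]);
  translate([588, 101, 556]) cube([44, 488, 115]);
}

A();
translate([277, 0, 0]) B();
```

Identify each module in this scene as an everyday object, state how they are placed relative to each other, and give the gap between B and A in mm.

The table's nearest face is 30 mm from the picture frame's +x face.

A is a picture frame. B is a table. The table is on the floor beside the picture frame on its +x side. The gap between the table and the picture frame is 30 mm.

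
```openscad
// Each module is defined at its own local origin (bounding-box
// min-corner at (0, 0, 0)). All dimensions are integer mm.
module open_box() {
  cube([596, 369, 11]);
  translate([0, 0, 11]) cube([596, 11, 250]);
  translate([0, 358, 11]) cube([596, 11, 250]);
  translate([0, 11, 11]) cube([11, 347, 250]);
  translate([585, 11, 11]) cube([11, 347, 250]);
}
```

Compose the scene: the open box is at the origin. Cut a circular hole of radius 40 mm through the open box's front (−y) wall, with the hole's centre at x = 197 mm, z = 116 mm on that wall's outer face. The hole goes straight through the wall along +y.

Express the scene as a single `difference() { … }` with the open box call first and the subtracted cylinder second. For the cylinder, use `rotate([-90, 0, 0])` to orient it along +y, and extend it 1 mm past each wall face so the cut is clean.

difference() {
  open_box();
  translate([197, -1, 116]) rotate([-90, 0, 0]) cylinder(h = 13, r = 40);
}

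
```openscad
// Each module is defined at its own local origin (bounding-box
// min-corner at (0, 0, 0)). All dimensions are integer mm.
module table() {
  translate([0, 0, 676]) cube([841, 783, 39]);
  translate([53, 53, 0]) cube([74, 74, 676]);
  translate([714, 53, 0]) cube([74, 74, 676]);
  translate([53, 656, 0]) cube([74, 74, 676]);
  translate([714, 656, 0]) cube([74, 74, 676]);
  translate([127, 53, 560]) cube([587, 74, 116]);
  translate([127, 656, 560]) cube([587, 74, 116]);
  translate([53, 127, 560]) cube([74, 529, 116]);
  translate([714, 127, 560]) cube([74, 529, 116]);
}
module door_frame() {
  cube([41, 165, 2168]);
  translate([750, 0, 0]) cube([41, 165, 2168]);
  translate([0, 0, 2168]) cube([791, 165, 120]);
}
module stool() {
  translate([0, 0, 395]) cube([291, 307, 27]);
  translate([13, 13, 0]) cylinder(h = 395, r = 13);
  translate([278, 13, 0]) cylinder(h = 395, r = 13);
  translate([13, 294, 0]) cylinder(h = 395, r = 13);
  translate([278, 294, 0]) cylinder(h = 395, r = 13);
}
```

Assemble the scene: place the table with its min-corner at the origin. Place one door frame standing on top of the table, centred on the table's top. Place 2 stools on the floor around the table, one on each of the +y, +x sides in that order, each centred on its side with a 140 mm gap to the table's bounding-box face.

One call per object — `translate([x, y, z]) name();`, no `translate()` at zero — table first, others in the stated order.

table();
translate([25, 309, 715]) door_frame();
translate([275, 923, 0]) stool();
translate([981, 238, 0]) stool();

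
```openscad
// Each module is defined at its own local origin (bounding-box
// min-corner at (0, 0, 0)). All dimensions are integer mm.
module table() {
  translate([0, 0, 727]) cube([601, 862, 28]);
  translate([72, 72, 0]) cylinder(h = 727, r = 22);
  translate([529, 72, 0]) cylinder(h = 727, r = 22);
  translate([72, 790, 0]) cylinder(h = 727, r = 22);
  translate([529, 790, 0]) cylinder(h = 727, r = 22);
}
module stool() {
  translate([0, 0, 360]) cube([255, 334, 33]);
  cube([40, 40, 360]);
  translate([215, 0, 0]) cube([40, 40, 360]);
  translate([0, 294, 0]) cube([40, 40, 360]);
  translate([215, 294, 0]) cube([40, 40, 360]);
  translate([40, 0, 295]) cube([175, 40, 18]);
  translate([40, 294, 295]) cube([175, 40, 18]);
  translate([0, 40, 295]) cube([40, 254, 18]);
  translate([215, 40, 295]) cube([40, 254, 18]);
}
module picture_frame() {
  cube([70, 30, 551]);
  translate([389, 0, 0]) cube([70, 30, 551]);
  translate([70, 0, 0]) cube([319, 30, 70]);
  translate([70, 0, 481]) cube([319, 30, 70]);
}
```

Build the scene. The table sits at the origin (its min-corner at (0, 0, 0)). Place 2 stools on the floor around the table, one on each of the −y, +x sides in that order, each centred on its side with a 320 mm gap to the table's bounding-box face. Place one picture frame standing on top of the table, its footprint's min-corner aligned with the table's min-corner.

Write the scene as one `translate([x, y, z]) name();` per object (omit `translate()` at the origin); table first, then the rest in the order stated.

table();
translate([173, -654, 0]) stool();
translate([921, 264, 0]) stool();
translate([0, 0, 755]) picture_frame();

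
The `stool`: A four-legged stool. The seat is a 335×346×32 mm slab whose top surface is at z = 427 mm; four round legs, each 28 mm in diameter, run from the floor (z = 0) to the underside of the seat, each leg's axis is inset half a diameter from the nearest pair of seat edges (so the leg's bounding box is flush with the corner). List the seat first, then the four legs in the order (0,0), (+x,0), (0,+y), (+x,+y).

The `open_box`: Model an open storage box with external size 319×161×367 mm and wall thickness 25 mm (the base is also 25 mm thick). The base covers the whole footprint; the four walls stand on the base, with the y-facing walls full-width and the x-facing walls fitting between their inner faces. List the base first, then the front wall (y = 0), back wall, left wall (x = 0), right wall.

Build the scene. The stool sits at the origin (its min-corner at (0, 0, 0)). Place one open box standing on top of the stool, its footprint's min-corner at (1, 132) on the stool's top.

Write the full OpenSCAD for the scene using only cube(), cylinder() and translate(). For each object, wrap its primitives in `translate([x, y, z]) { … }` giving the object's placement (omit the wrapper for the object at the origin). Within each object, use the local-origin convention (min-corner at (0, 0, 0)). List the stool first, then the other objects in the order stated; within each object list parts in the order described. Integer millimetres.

translate([0, 0, 395]) cube([335, 346, 32]);
translate([14, 14, 0]) cylinder(h = 395, r = 14);
translate([321, 14, 0]) cylinder(h = 395, r = 14);
translate([14, 332, 0]) cylinder(h = 395, r = 14);
translate([321, 332, 0]) cylinder(h = 395, r = 14);
translate([1, 132, 427]) {
  cube([319, 161, 25]);
  translate([0, 0, 25]) cube([319, 25, 342]);
  translate([0, 136, 25]) cube([319, 25, 342]);
  translate([0, 25, 25]) cube([25, 111, 342]);
  translate([294, 25, 25]) cube([25, 111, 342]);
}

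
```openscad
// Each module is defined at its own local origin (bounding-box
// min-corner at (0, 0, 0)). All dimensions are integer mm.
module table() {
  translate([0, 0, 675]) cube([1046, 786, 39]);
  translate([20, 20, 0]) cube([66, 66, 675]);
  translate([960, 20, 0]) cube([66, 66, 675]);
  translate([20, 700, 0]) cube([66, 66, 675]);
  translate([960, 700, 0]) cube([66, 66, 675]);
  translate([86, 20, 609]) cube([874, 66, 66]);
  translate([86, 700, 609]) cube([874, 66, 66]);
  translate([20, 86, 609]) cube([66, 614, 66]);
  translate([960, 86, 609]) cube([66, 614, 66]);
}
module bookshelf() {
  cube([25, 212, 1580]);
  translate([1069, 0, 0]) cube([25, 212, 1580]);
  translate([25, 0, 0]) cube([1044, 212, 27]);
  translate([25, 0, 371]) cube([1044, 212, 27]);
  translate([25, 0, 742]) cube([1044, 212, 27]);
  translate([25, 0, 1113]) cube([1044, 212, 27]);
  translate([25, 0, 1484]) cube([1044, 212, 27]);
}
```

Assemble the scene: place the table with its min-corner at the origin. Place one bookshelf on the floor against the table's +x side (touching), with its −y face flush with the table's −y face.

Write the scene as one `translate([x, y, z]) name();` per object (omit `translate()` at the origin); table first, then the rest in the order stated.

table();
translate([1046, 0, 0]) bookshelf();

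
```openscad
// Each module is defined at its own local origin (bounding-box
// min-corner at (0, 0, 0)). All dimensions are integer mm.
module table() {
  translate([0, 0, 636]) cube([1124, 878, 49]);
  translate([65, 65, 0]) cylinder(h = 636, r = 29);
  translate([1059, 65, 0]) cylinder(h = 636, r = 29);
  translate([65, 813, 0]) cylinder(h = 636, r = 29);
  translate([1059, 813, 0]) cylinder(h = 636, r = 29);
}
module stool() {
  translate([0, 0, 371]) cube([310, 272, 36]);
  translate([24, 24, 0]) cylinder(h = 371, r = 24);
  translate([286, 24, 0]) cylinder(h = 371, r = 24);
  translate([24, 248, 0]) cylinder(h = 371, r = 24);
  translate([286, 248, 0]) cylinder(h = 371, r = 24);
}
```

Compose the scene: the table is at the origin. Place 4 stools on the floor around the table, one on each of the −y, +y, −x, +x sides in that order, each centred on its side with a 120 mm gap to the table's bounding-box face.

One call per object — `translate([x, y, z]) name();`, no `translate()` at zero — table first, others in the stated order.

table();
translate([407, -392, 0]) stool();
translate([407, 998, 0]) stool();
translate([-430, 303, 0]) stool();
translate([1244, 303, 0]) stool();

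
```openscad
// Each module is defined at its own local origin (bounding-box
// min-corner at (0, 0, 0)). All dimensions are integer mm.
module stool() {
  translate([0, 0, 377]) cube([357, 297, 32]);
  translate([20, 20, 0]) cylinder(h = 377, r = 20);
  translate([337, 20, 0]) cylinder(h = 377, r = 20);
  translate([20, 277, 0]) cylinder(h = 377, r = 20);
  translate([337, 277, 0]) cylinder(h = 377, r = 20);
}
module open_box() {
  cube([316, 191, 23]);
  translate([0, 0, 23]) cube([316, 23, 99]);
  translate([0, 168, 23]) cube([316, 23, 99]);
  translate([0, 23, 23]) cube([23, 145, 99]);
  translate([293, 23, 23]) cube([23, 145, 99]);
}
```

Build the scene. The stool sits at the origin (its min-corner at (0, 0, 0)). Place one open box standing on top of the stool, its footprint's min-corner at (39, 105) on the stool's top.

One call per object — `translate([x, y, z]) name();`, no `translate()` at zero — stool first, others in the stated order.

stool();
translate([39, 105, 409]) open_box();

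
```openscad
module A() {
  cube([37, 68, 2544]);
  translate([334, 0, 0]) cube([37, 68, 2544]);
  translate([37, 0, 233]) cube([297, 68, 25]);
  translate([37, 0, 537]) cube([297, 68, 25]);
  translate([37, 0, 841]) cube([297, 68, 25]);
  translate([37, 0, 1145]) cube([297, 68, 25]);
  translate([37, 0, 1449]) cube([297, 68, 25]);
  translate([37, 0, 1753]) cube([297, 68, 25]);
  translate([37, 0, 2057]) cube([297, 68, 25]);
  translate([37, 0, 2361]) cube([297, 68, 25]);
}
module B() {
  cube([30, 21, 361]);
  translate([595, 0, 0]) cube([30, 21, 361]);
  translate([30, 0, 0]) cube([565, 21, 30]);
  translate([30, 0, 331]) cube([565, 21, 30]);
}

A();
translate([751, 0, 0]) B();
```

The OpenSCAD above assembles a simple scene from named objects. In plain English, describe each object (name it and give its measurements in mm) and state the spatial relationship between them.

A is a wooden ladder with two side rails of 37×68 mm section and 2544 mm height, set 371 mm apart overall. Between them run 8 rectangular rungs (68 mm deep, 25 mm thick), front faces flush with the rails' −y face. The bottom of the first rung is 233 mm above the floor and each subsequent rung is 304 mm higher than the one below.

B is a picture frame with a 565×301 mm rectangular opening (x by z) and a uniform 30 mm border on every side. Frame depth is 21 mm along y. It is built from two vertical stiles running the full outside height and two horizontal rails spanning the gap between the stiles.

The picture frame is on the floor beside the ladder on its +x side.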